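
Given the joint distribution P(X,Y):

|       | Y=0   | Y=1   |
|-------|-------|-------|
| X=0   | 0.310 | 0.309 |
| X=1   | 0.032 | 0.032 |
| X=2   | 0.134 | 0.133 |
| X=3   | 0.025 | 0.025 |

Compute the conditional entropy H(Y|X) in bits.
1.0000 bits

H(Y|X) = H(X,Y) - H(X)

H(X,Y) = -Σ_{x,y} P(x,y) log₂ P(x,y). Per-cell terms -P(x,y)·log₂P(x,y):
  X=0: 0.52379, 0.52355
  X=1: 0.15891, 0.15891
  X=2: 0.38856, 0.38710
  X=3: 0.13305, 0.13305
Sum of the 8 terms: H(X,Y) = 2.4069 bits

Marginal of X (row sums):
  P(X=0) = 0.310 + 0.309 = 0.619
  P(X=1) = 0.032 + 0.032 = 0.064
  P(X=2) = 0.134 + 0.133 = 0.267
  P(X=3) = 0.025 + 0.025 = 0.050
H(X) = -[0.619·log₂(0.619) + 0.064·log₂(0.064) + 0.267·log₂(0.267) + 0.050·log₂(0.050)]
  = 0.42834 + 0.25381 + 0.50866 + 0.21610 = 1.4069 bits

H(Y|X) = H(X,Y) - H(X) = 2.4069 - 1.4069 = 1.0000 bits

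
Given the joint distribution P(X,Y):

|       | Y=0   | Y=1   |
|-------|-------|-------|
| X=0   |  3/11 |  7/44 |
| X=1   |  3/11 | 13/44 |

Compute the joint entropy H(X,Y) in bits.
1.9641 bits

H(X,Y) = -Σ_{x,y} P(x,y) log₂ P(x,y). Per-cell terms -P(x,y)·log₂P(x,y):
  X=0: 0.51122, 0.42192
  X=1: 0.51122, 0.51970
Sum of the 4 terms: H(X,Y) = 1.9641 bits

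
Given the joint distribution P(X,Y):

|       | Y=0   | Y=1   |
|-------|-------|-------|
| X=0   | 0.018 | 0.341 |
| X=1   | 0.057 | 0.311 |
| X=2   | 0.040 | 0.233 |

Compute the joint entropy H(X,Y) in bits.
2.0687 bits

H(X,Y) = -Σ_{x,y} P(x,y) log₂ P(x,y). Per-cell terms -P(x,y)·log₂P(x,y):
  X=0: 0.1043, 0.5293
  X=1: 0.2356, 0.5240
  X=2: 0.1858, 0.4897
Sum of the 6 terms: H(X,Y) = 2.0687 bits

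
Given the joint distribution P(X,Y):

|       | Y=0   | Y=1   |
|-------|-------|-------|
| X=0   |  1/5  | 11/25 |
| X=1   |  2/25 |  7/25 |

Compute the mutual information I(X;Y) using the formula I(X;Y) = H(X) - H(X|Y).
0.0069 bits

I(X;Y) = H(X) - H(X|Y)

Marginal of X (row sums):
  P(X=0) = 1/5 + 11/25 = 16/25
  P(X=1) = 2/25 + 7/25 = 9/25
H(X) = -[(16/25)·log₂(16/25) + (9/25)·log₂(9/25)]
  = 0.4121 + 0.5306 = 0.9427 bits

Marginal of Y (column sums):
  P(Y=0) = 1/5 + 2/25 = 7/25
  P(Y=1) = 11/25 + 7/25 = 18/25
H(X|Y) = Σ_y P(y)·H(X|Y=y):
  Y=0: P(Y=0) = 7/25, P(X|Y=0) = (5/7, 2/7) → H(X|Y=0) = 0.8631
  Y=1: P(Y=1) = 18/25, P(X|Y=1) = (11/18, 7/18) → H(X|Y=1) = 0.9641
H(X|Y) = (7/25)·0.8631 + (18/25)·0.9641 = 0.9358 bits

I(X;Y) = H(X) - H(X|Y) = 0.9427 - 0.9358 = 0.0069 bits

Cross-check via I(X;Y) = H(X) + H(Y) - H(X,Y): computing H(Y) from the column sums and H(X,Y) from the 4 cells in the same way gives H(Y) = 0.8555 bits and H(X,Y) = 1.7913 bits, so
I(X;Y) = 0.9427 + 0.8555 - 1.7913 = 0.0069 bits ✓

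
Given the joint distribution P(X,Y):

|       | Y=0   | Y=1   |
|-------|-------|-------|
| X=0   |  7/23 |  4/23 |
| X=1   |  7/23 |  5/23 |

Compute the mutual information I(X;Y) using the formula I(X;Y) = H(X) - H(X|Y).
0.0021 bits

I(X;Y) = H(X) - H(X|Y)

Marginal of X (row sums):
  P(X=0) = 7/23 + 4/23 = 11/23
  P(X=1) = 7/23 + 5/23 = 12/23
H(X) = -[(11/23)·log₂(11/23) + (12/23)·log₂(12/23)]
  = 0.5089 + 0.4897 = 0.9986 bits

Marginal of Y (column sums):
  P(Y=0) = 7/23 + 7/23 = 14/23
  P(Y=1) = 4/23 + 5/23 = 9/23
H(X|Y) = Σ_y P(y)·H(X|Y=y):
  Y=0: P(Y=0) = 14/23, P(X|Y=0) = (1/2, 1/2) → H(X|Y=0) = 1.0000
  Y=1: P(Y=1) = 9/23, P(X|Y=1) = (4/9, 5/9) → H(X|Y=1) = 0.9911
H(X|Y) = (14/23)·1.0000 + (9/23)·0.9911 = 0.9965 bits

I(X;Y) = H(X) - H(X|Y) = 0.9986 - 0.9965 = 0.0021 bits

Cross-check via I(X;Y) = H(X) + H(Y) - H(X,Y): computing H(Y) from the column sums and H(X,Y) from the 4 cells in the same way gives H(Y) = 0.9656 bits and H(X,Y) = 1.9621 bits, so
I(X;Y) = 0.9986 + 0.9656 - 1.9621 = 0.0021 bits ✓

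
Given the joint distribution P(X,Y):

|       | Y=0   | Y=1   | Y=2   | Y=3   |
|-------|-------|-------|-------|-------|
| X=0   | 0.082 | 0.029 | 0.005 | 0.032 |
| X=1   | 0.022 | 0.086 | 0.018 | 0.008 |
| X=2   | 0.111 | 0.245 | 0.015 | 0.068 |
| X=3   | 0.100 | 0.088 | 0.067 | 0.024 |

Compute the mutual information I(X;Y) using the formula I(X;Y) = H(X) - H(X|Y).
0.1410 bits

I(X;Y) = H(X) - H(X|Y)

Marginal of X (row sums):
  P(X=0) = 0.082 + 0.029 + 0.005 + 0.032 = 0.148
  P(X=1) = 0.022 + 0.086 + 0.018 + 0.008 = 0.134
  P(X=2) = 0.111 + 0.245 + 0.015 + 0.068 = 0.439
  P(X=3) = 0.100 + 0.088 + 0.067 + 0.024 = 0.279
H(X) = -[0.148·log₂(0.148) + 0.134·log₂(0.134) + 0.439·log₂(0.439) + 0.279·log₂(0.279)]
  = 0.4079 + 0.3886 + 0.5214 + 0.5138 = 1.8317 bits

Marginal of Y (column sums):
  P(Y=0) = 0.082 + 0.022 + 0.111 + 0.100 = 0.315
  P(Y=1) = 0.029 + 0.086 + 0.245 + 0.088 = 0.448
  P(Y=2) = 0.005 + 0.018 + 0.015 + 0.067 = 0.105
  P(Y=3) = 0.032 + 0.008 + 0.068 + 0.024 = 0.132
H(X|Y) = Σ_y P(y)·H(X|Y=y):
  Y=0: P(Y=0) = 0.315, P(X|Y=0) = (82/315, 22/315, 37/105, 20/63) → H(X|Y=0) = 1.8294
  Y=1: P(Y=1) = 0.448, P(X|Y=1) = (29/448, 43/224, 35/64, 11/56) → H(X|Y=1) = 1.6501
  Y=2: P(Y=2) = 0.105, P(X|Y=2) = (1/21, 6/35, 1/7, 67/105) → H(X|Y=2) = 1.4600
  Y=3: P(Y=3) = 0.132, P(X|Y=3) = (8/33, 2/33, 17/33, 2/11) → H(X|Y=3) = 1.6809
H(X|Y) = 0.315·1.8294 + 0.448·1.6501 + 0.105·1.4600 + 0.132·1.6809 = 1.6907 bits

I(X;Y) = H(X) - H(X|Y) = 1.8317 - 1.6907 = 0.1410 bits

Cross-check via I(X;Y) = H(X) + H(Y) - H(X,Y): computing H(Y) from the column sums and H(X,Y) from the 16 cells in the same way gives H(Y) = 1.7710 bits and H(X,Y) = 3.4617 bits, so
I(X;Y) = 1.8317 + 1.7710 - 3.4617 = 0.1410 bits ✓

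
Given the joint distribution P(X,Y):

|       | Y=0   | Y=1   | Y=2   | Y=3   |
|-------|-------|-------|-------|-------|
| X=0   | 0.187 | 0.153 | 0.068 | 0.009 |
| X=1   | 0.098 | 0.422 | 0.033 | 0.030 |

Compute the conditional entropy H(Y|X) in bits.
1.3794 bits

H(Y|X) = H(X,Y) - H(X)

H(X,Y) = -Σ_{x,y} P(x,y) log₂ P(x,y). Per-cell terms -P(x,y)·log₂P(x,y):
  X=0: 0.452332, 0.414385, 0.263726, 0.061163
  X=1: 0.328405, 0.525257, 0.162406, 0.151767
Sum of the 8 terms: H(X,Y) = 2.35944 bits

Marginal of X (row sums):
  P(X=0) = 0.187 + 0.153 + 0.068 + 0.009 = 0.417
  P(X=1) = 0.098 + 0.422 + 0.033 + 0.030 = 0.583
H(X) = -[0.417·log₂(0.417) + 0.583·log₂(0.583)]
  = 0.526204 + 0.453826 = 0.98003 bits

H(Y|X) = H(X,Y) - H(X) = 2.35944 - 0.98003 = 1.3794 bits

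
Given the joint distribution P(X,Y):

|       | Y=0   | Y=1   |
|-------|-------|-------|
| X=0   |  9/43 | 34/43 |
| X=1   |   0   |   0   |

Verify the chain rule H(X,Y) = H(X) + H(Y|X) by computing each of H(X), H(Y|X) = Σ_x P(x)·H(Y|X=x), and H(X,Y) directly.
H(X) = 0.0000 bits, H(Y|X) = 0.7401 bits, H(X,Y) = 0.7401 bits

Marginal of X (row sums):
  P(X=0) = 9/43 + 34/43 = 1
  P(X=1) = 0 + 0 = 0
H(X) = -[1·log₂(1)]   (outcomes with P = 0 contribute 0)
  = 0.0000 bits

H(Y|X) = Σ_x P(x)·H(Y|X=x):
  X=0: P(X=0) = 1, P(Y|X=0) = (9/43, 34/43) → H(Y|X=0) = 0.740147
  X=1: P(X=1) = 0 → contributes 0
H(Y|X) = 1·0.740147 = 0.7401 bits

H(X,Y) = -Σ_{x,y} P(x,y) log₂ P(x,y). Per-cell terms -P(x,y)·log₂P(x,y):
  X=0: 0.472257, 0.267890
  X=1: 0.000000, 0.000000
  (cells with P = 0 contribute 0)
Sum of the 4 terms: H(X,Y) = 0.7401 bits

Chain rule check:
  H(X) + H(Y|X) = 0.0000 + 0.7401 = 0.7401 bits
  H(X,Y) = 0.7401 bits
✓ Chain rule verified.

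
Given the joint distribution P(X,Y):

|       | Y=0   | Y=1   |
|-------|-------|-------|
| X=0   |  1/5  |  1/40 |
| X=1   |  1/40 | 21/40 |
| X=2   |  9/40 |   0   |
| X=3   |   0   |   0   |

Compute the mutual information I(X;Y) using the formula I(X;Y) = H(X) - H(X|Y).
0.7328 bits

I(X;Y) = H(X) - H(X|Y)

Marginal of X (row sums):
  P(X=0) = 1/5 + 1/40 = 9/40
  P(X=1) = 1/40 + 21/40 = 11/20
  P(X=2) = 9/40 + 0 = 9/40
  P(X=3) = 0 + 0 = 0
H(X) = -[(9/40)·log₂(9/40) + (11/20)·log₂(11/20) + (9/40)·log₂(9/40)]   (outcomes with P = 0 contribute 0)
  = 0.48420 + 0.47437 + 0.48420 = 1.44277 bits

Marginal of Y (column sums):
  P(Y=0) = 1/5 + 1/40 + 9/40 + 0 = 9/20
  P(Y=1) = 1/40 + 21/40 + 0 + 0 = 11/20
H(X|Y) = Σ_y P(y)·H(X|Y=y):
  Y=0: P(Y=0) = 9/20, P(X|Y=0) = (4/9, 1/18, 1/2, 0) → H(X|Y=0) = 1.25163
  Y=1: P(Y=1) = 11/20, P(X|Y=1) = (1/22, 21/22, 0, 0) → H(X|Y=1) = 0.26676
H(X|Y) = (9/20)·1.25163 + (11/20)·0.26676 = 0.70995 bits

I(X;Y) = H(X) - H(X|Y) = 1.44277 - 0.70995 = 0.7328 bits

Cross-check via I(X;Y) = H(X) + H(Y) - H(X,Y): computing H(Y) from the column sums and H(X,Y) from the 8 cells in the same way gives H(Y) = 0.99277 bits and H(X,Y) = 1.70273 bits, so
I(X;Y) = 1.44277 + 0.99277 - 1.70273 = 0.7328 bits ✓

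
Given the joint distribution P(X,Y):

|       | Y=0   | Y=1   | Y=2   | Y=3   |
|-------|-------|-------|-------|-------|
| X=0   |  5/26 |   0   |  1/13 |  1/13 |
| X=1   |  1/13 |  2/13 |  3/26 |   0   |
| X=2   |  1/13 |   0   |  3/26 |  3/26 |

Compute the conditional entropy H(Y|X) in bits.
1.5071 bits

H(Y|X) = H(X,Y) - H(X)

H(X,Y) = -Σ_{x,y} P(x,y) log₂ P(x,y). Per-cell terms -P(x,y)·log₂P(x,y):
  X=0: 0.45741, 0.00000, 0.28465, 0.28465
  X=1: 0.28465, 0.41545, 0.35948, 0.00000
  X=2: 0.28465, 0.00000, 0.35948, 0.35948
  (cells with P = 0 contribute 0)
Sum of the 12 terms: H(X,Y) = 3.0899 bits

Marginal of X (row sums):
  P(X=0) = 5/26 + 0 + 1/13 + 1/13 = 9/26
  P(X=1) = 1/13 + 2/13 + 3/26 + 0 = 9/26
  P(X=2) = 1/13 + 0 + 3/26 + 3/26 = 4/13
H(X) = -[(9/26)·log₂(9/26) + (9/26)·log₂(9/26) + (4/13)·log₂(4/13)]
  = 0.52979 + 0.52979 + 0.52321 = 1.5828 bits

H(Y|X) = H(X,Y) - H(X) = 3.0899 - 1.5828 = 1.5071 bits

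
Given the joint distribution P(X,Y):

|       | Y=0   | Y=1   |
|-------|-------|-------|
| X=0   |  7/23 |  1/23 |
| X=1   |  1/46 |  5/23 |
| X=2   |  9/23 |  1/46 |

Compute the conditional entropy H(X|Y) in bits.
1.1085 bits

H(X|Y) = H(X,Y) - H(Y)

H(X,Y) = -Σ_{x,y} P(x,y) log₂ P(x,y). Per-cell terms -P(x,y)·log₂P(x,y):
  X=0: 0.5223, 0.1967
  X=1: 0.1201, 0.4786
  X=2: 0.5297, 0.1201
Sum of the 6 terms: H(X,Y) = 1.9675 bits

Marginal of Y (column sums):
  P(Y=0) = 7/23 + 1/46 + 9/23 = 33/46
  P(Y=1) = 1/23 + 5/23 + 1/46 = 13/46
H(Y) = -[(33/46)·log₂(33/46) + (13/46)·log₂(13/46)]
  = 0.3438 + 0.5152 = 0.8590 bits

H(X|Y) = H(X,Y) - H(Y) = 1.9675 - 0.8590 = 1.1085 bits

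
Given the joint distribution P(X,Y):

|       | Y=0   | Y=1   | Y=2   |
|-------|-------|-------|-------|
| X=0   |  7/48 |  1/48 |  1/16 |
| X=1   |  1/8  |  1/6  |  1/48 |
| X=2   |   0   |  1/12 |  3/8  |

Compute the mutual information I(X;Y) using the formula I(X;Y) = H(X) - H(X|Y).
0.5410 bits

I(X;Y) = H(X) - H(X|Y)

Marginal of X (row sums):
  P(X=0) = 7/48 + 1/48 + 1/16 = 11/48
  P(X=1) = 1/8 + 1/6 + 1/48 = 5/16
  P(X=2) = 0 + 1/12 + 3/8 = 11/24
H(X) = -[(11/48)·log₂(11/48) + (5/16)·log₂(5/16) + (11/24)·log₂(11/24)]
  = 0.487101 + 0.524397 + 0.515868 = 1.52737 bits

Marginal of Y (column sums):
  P(Y=0) = 7/48 + 1/8 + 0 = 13/48
  P(Y=1) = 1/48 + 1/6 + 1/12 = 13/48
  P(Y=2) = 1/16 + 1/48 + 3/8 = 11/24
H(X|Y) = Σ_y P(y)·H(X|Y=y):
  Y=0: P(Y=0) = 13/48, P(X|Y=0) = (7/13, 6/13, 0) → H(X|Y=0) = 0.995727
  Y=1: P(Y=1) = 13/48, P(X|Y=1) = (1/13, 8/13, 4/13) → H(X|Y=1) = 1.238901
  Y=2: P(Y=2) = 11/24, P(X|Y=2) = (3/22, 1/22, 9/11) → H(X|Y=2) = 0.831544
H(X|Y) = (13/48)·0.995727 + (13/48)·1.238901 + (11/24)·0.831544 = 0.98634 bits

I(X;Y) = H(X) - H(X|Y) = 1.52737 - 0.98634 = 0.5410 bits

Cross-check via I(X;Y) = H(X) + H(Y) - H(X,Y): computing H(Y) from the column sums and H(X,Y) from the 9 cells in the same way gives H(Y) = 1.53665 bits and H(X,Y) = 2.52299 bits, so
I(X;Y) = 1.52737 + 1.53665 - 2.52299 = 0.5410 bits ✓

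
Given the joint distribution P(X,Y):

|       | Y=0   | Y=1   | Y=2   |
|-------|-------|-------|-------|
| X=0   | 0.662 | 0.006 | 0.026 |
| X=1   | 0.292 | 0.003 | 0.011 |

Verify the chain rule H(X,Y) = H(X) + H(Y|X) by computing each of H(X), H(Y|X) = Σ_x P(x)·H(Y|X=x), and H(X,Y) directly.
H(X) = 0.8885 bits, H(Y|X) = 0.3019 bits, H(X,Y) = 1.1904 bits

Marginal of X (row sums):
  P(X=0) = 0.662 + 0.006 + 0.026 = 0.694
  P(X=1) = 0.292 + 0.003 + 0.011 = 0.306
H(X) = -[0.694·log₂(0.694) + 0.306·log₂(0.306)]
  = 0.36573 + 0.52277 = 0.8885 bits

H(Y|X) = Σ_x P(x)·H(Y|X=x):
  X=0: P(X=0) = 0.694, P(Y|X=0) = (331/347, 3/347, 13/347) → H(Y|X=0) = 0.30174
  X=1: P(X=1) = 0.306, P(Y|X=1) = (146/153, 1/102, 11/306) → H(Y|X=1) = 0.30236
H(Y|X) = 0.694·0.30174 + 0.306·0.30236 = 0.3019 bits

H(X,Y) = -Σ_{x,y} P(x,y) log₂ P(x,y). Per-cell terms -P(x,y)·log₂P(x,y):
  X=0: 0.39395, 0.04428, 0.13690
  X=1: 0.51858, 0.02514, 0.07157
Sum of the 6 terms: H(X,Y) = 1.1904 bits

Chain rule check:
  H(X) + H(Y|X) = 0.8885 + 0.3019 = 1.1904 bits
  H(X,Y) = 1.1904 bits
✓ Chain rule verified.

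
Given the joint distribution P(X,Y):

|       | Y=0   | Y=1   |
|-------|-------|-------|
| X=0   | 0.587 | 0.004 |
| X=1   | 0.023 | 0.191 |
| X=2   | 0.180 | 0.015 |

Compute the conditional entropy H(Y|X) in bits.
0.2162 bits

H(Y|X) = H(X,Y) - H(X)

H(X,Y) = -Σ_{x,y} P(x,y) log₂ P(x,y). Per-cell terms -P(x,y)·log₂P(x,y):
  X=0: 0.451149, 0.031863
  X=1: 0.125171, 0.456176
  X=2: 0.445308, 0.090883
Sum of the 6 terms: H(X,Y) = 1.60055 bits

Marginal of X (row sums):
  P(X=0) = 0.587 + 0.004 = 0.591
  P(X=1) = 0.023 + 0.191 = 0.214
  P(X=2) = 0.180 + 0.015 = 0.195
H(X) = -[0.591·log₂(0.591) + 0.214·log₂(0.214) + 0.195·log₂(0.195)]
  = 0.448433 + 0.476004 + 0.459899 = 1.38434 bits

H(Y|X) = H(X,Y) - H(X) = 1.60055 - 1.38434 = 0.2162 bits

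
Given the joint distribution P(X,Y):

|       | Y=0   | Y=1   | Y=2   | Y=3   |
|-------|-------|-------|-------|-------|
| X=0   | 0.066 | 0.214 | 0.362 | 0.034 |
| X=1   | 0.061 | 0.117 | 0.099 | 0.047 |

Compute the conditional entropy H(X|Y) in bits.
0.8625 bits

H(X|Y) = H(X,Y) - H(Y)

H(X,Y) = -Σ_{x,y} P(x,y) log₂ P(x,y). Per-cell terms -P(x,y)·log₂P(x,y):
  X=0: 0.2588, 0.4760, 0.5307, 0.1659
  X=1: 0.2461, 0.3622, 0.3303, 0.2073
Sum of the 8 terms: H(X,Y) = 2.5773 bits

Marginal of Y (column sums):
  P(Y=0) = 0.066 + 0.061 = 0.127
  P(Y=1) = 0.214 + 0.117 = 0.331
  P(Y=2) = 0.362 + 0.099 = 0.461
  P(Y=3) = 0.034 + 0.047 = 0.081
H(Y) = -[0.127·log₂(0.127) + 0.331·log₂(0.331) + 0.461·log₂(0.461) + 0.081·log₂(0.081)]
  = 0.3781 + 0.5280 + 0.5150 + 0.2937 = 1.7148 bits

H(X|Y) = H(X,Y) - H(Y) = 2.5773 - 1.7148 = 0.8625 bits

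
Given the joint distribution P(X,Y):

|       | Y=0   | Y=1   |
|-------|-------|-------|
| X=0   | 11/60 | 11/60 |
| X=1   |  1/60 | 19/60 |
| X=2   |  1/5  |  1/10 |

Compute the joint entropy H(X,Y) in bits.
2.3178 bits

H(X,Y) = -Σ_{x,y} P(x,y) log₂ P(x,y). Per-cell terms -P(x,y)·log₂P(x,y):
  X=0: 0.44870, 0.44870
  X=1: 0.09845, 0.52534
  X=2: 0.46439, 0.33219
Sum of the 6 terms: H(X,Y) = 2.3178 bits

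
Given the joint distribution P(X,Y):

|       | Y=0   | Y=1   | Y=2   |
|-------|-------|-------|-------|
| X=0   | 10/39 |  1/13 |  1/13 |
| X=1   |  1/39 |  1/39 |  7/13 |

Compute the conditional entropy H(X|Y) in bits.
0.5417 bits

H(X|Y) = H(X,Y) - H(Y)

H(X,Y) = -Σ_{x,y} P(x,y) log₂ P(x,y). Per-cell terms -P(x,y)·log₂P(x,y):
  X=0: 0.50345, 0.28465, 0.28465
  X=1: 0.13552, 0.13552, 0.48089
Sum of the 6 terms: H(X,Y) = 1.8247 bits

Marginal of Y (column sums):
  P(Y=0) = 10/39 + 1/39 = 11/39
  P(Y=1) = 1/13 + 1/39 = 4/39
  P(Y=2) = 1/13 + 7/13 = 8/13
H(Y) = -[(11/39)·log₂(11/39) + (4/39)·log₂(4/39) + (8/13)·log₂(8/13)]
  = 0.51502 + 0.33696 + 0.43104 = 1.2830 bits

H(X|Y) = H(X,Y) - H(Y) = 1.8247 - 1.2830 = 0.5417 bits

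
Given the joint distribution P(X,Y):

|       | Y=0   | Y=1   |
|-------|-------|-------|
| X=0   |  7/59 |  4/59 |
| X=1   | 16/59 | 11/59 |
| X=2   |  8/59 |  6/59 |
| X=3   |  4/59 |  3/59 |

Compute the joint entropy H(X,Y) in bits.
2.7984 bits

H(X,Y) = -Σ_{x,y} P(x,y) log₂ P(x,y). Per-cell terms -P(x,y)·log₂P(x,y):
  X=0: 0.3649, 0.2632
  X=1: 0.5105, 0.4518
  X=2: 0.3909, 0.3354
  X=3: 0.2632, 0.2185
Sum of the 8 terms: H(X,Y) = 2.7984 bits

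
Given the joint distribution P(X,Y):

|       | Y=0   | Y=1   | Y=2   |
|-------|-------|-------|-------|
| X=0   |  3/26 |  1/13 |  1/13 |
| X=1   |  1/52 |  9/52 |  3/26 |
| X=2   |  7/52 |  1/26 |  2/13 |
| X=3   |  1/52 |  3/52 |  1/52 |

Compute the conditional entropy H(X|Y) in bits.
1.7003 bits

H(X|Y) = H(X,Y) - H(Y)

H(X,Y) = -Σ_{x,y} P(x,y) log₂ P(x,y). Per-cell terms -P(x,y)·log₂P(x,y):
  X=0: 0.3595, 0.2846, 0.2846
  X=1: 0.1096, 0.4380, 0.3595
  X=2: 0.3895, 0.1808, 0.4155
  X=3: 0.1096, 0.2374, 0.1096
Sum of the 12 terms: H(X,Y) = 3.2782 bits

Marginal of Y (column sums):
  P(Y=0) = 3/26 + 1/52 + 7/52 + 1/52 = 15/52
  P(Y=1) = 1/13 + 9/52 + 1/26 + 3/52 = 9/26
  P(Y=2) = 1/13 + 3/26 + 2/13 + 1/52 = 19/52
H(Y) = -[(15/52)·log₂(15/52) + (9/26)·log₂(9/26) + (19/52)·log₂(19/52)]
  = 0.5174 + 0.5298 + 0.5307 = 1.5779 bits

H(X|Y) = H(X,Y) - H(Y) = 3.2782 - 1.5779 = 1.7003 bits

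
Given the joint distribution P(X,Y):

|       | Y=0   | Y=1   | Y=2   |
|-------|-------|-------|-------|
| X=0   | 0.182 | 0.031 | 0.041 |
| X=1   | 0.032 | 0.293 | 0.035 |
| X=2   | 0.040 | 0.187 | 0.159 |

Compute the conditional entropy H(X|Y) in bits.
1.2105 bits

H(X|Y) = H(X,Y) - H(Y)

H(X,Y) = -Σ_{x,y} P(x,y) log₂ P(x,y). Per-cell terms -P(x,y)·log₂P(x,y):
  X=0: 0.44735, 0.15536, 0.18894
  X=1: 0.15891, 0.51891, 0.16928
  X=2: 0.18575, 0.45233, 0.42181
Sum of the 9 terms: H(X,Y) = 2.6986 bits

Marginal of Y (column sums):
  P(Y=0) = 0.182 + 0.032 + 0.040 = 0.254
  P(Y=1) = 0.031 + 0.293 + 0.187 = 0.511
  P(Y=2) = 0.041 + 0.035 + 0.159 = 0.235
H(Y) = -[0.254·log₂(0.254) + 0.511·log₂(0.511) + 0.235·log₂(0.235)]
  = 0.50218 + 0.49496 + 0.49098 = 1.4881 bits

H(X|Y) = H(X,Y) - H(Y) = 2.6986 - 1.4881 = 1.2105 bits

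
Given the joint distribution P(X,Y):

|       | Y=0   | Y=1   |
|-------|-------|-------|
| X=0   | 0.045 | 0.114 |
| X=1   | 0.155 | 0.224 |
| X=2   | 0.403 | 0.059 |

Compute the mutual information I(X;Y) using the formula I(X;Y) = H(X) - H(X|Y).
0.2080 bits

I(X;Y) = H(X) - H(X|Y)

Marginal of X (row sums):
  P(X=0) = 0.045 + 0.114 = 0.159
  P(X=1) = 0.155 + 0.224 = 0.379
  P(X=2) = 0.403 + 0.059 = 0.462
H(X) = -[0.159·log₂(0.159) + 0.379·log₂(0.379) + 0.462·log₂(0.462)]
  = 0.4218 + 0.5305 + 0.5147 = 1.4670 bits

Marginal of Y (column sums):
  P(Y=0) = 0.045 + 0.155 + 0.403 = 0.603
  P(Y=1) = 0.114 + 0.224 + 0.059 = 0.397
H(X|Y) = Σ_y P(y)·H(X|Y=y):
  Y=0: P(Y=0) = 0.603, P(X|Y=0) = (5/67, 155/603, 403/603) → H(X|Y=0) = 1.1718
  Y=1: P(Y=1) = 0.397, P(X|Y=1) = (114/397, 224/397, 59/397) → H(X|Y=1) = 1.3915
H(X|Y) = 0.603·1.1718 + 0.397·1.3915 = 1.2590 bits

I(X;Y) = H(X) - H(X|Y) = 1.4670 - 1.2590 = 0.2080 bits

Cross-check via I(X;Y) = H(X) + H(Y) - H(X,Y): computing H(Y) from the column sums and H(X,Y) from the 6 cells in the same way gives H(Y) = 0.9692 bits and H(X,Y) = 2.2282 bits, so
I(X;Y) = 1.4670 + 0.9692 - 2.2282 = 0.2080 bits ✓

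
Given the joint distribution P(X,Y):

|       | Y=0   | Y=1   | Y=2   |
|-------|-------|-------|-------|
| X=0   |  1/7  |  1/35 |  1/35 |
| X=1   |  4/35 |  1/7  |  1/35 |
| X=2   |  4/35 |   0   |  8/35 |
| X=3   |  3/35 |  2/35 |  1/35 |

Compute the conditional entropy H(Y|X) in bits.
1.1836 bits

H(Y|X) = H(X,Y) - H(X)

H(X,Y) = -Σ_{x,y} P(x,y) log₂ P(x,y). Per-cell terms -P(x,y)·log₂P(x,y):
  X=0: 0.40105, 0.14655, 0.14655
  X=1: 0.35763, 0.40105, 0.14655
  X=2: 0.35763, 0.00000, 0.48669
  X=3: 0.30380, 0.23596, 0.14655
  (cells with P = 0 contribute 0)
Sum of the 12 terms: H(X,Y) = 3.1300 bits

Marginal of X (row sums):
  P(X=0) = 1/7 + 1/35 + 1/35 = 1/5
  P(X=1) = 4/35 + 1/7 + 1/35 = 2/7
  P(X=2) = 4/35 + 0 + 8/35 = 12/35
  P(X=3) = 3/35 + 2/35 + 1/35 = 6/35
H(X) = -[(1/5)·log₂(1/5) + (2/7)·log₂(2/7) + (12/35)·log₂(12/35) + (6/35)·log₂(6/35)]
  = 0.46439 + 0.51639 + 0.52948 + 0.43617 = 1.9464 bits

H(Y|X) = H(X,Y) - H(X) = 3.1300 - 1.9464 = 1.1836 bits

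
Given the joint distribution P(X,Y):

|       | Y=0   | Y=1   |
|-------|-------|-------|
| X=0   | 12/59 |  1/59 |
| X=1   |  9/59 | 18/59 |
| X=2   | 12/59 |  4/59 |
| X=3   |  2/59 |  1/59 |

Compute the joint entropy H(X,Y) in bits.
2.4991 bits

H(X,Y) = -Σ_{x,y} P(x,y) log₂ P(x,y). Per-cell terms -P(x,y)·log₂P(x,y):
  X=0: 0.46732, 0.09971
  X=1: 0.41380, 0.52252
  X=2: 0.46732, 0.26323
  X=3: 0.16551, 0.09971
Sum of the 8 terms: H(X,Y) = 2.4991 bits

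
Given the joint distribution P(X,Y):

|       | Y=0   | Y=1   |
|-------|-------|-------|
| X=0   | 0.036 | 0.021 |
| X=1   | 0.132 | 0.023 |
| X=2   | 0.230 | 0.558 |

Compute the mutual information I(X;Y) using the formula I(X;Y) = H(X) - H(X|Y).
0.1353 bits

I(X;Y) = H(X) - H(X|Y)

Marginal of X (row sums):
  P(X=0) = 0.036 + 0.021 = 0.057
  P(X=1) = 0.132 + 0.023 = 0.155
  P(X=2) = 0.230 + 0.558 = 0.788
H(X) = -[0.057·log₂(0.057) + 0.155·log₂(0.155) + 0.788·log₂(0.788)]
  = 0.23557 + 0.41690 + 0.27086 = 0.9233 bits

Marginal of Y (column sums):
  P(Y=0) = 0.036 + 0.132 + 0.230 = 0.398
  P(Y=1) = 0.021 + 0.023 + 0.558 = 0.602
H(X|Y) = Σ_y P(y)·H(X|Y=y):
  Y=0: P(Y=0) = 0.398, P(X|Y=0) = (18/199, 66/199, 115/199) → H(X|Y=0) = 1.29884
  Y=1: P(Y=1) = 0.602, P(X|Y=1) = (3/86, 23/602, 279/301) → H(X|Y=1) = 0.45033
H(X|Y) = 0.398·1.29884 + 0.602·0.45033 = 0.7880 bits

I(X;Y) = H(X) - H(X|Y) = 0.9233 - 0.7880 = 0.1353 bits

Cross-check via I(X;Y) = H(X) + H(Y) - H(X,Y): computing H(Y) from the column sums and H(X,Y) from the 6 cells in the same way gives H(Y) = 0.9698 bits and H(X,Y) = 1.7578 bits, so
I(X;Y) = 0.9233 + 0.9698 - 1.7578 = 0.1353 bits ✓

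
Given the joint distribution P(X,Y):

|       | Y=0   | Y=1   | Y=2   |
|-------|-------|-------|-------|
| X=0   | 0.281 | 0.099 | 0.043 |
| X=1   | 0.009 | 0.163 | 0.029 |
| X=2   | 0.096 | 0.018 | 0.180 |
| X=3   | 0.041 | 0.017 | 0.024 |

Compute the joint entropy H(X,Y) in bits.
2.9682 bits

H(X,Y) = -Σ_{x,y} P(x,y) log₂ P(x,y). Per-cell terms -P(x,y)·log₂P(x,y):
  X=0: 0.51461, 0.33031, 0.19520
  X=1: 0.06116, 0.42658, 0.14813
  X=2: 0.32456, 0.10433, 0.44531
  X=3: 0.18894, 0.09993, 0.12914
Sum of the 12 terms: H(X,Y) = 2.9682 bits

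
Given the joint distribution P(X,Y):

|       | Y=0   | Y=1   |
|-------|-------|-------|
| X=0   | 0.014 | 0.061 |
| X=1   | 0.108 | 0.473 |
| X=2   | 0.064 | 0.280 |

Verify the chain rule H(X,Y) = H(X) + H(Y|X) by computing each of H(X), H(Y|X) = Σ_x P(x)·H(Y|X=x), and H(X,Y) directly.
H(X) = 1.2650 bits, H(Y|X) = 0.6930 bits, H(X,Y) = 1.9580 bits

Marginal of X (row sums):
  P(X=0) = 0.014 + 0.061 = 0.075
  P(X=1) = 0.108 + 0.473 = 0.581
  P(X=2) = 0.064 + 0.280 = 0.344
H(X) = -[0.075·log₂(0.075) + 0.581·log₂(0.581) + 0.344·log₂(0.344)]
  = 0.2803 + 0.4551 + 0.5296 = 1.2650 bits

H(Y|X) = Σ_x P(x)·H(Y|X=x):
  X=0: P(X=0) = 0.075, P(Y|X=0) = (14/75, 61/75) → H(Y|X=0) = 0.6944
  X=1: P(X=1) = 0.581, P(Y|X=1) = (108/581, 473/581) → H(Y|X=1) = 0.6928
  X=2: P(X=2) = 0.344, P(Y|X=2) = (8/43, 35/43) → H(Y|X=2) = 0.6931
H(Y|X) = 0.075·0.6944 + 0.581·0.6928 + 0.344·0.6931 = 0.6930 bits

H(X,Y) = -Σ_{x,y} P(x,y) log₂ P(x,y). Per-cell terms -P(x,y)·log₂P(x,y):
  X=0: 0.0862, 0.2461
  X=1: 0.3468, 0.5109
  X=2: 0.2538, 0.5142
Sum of the 6 terms: H(X,Y) = 1.9580 bits

Chain rule check:
  H(X) + H(Y|X) = 1.2650 + 0.6930 = 1.9580 bits
  H(X,Y) = 1.9580 bits
✓ Chain rule verified.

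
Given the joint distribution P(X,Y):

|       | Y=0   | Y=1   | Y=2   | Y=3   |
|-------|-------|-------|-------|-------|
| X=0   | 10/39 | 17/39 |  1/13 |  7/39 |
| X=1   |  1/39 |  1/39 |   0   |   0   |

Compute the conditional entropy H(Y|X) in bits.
1.7343 bits

H(Y|X) = H(X,Y) - H(X)

H(X,Y) = -Σ_{x,y} P(x,y) log₂ P(x,y). Per-cell terms -P(x,y)·log₂P(x,y):
  X=0: 0.50345, 0.52218, 0.28465, 0.44478
  X=1: 0.13552, 0.13552, 0.00000, 0.00000
  (cells with P = 0 contribute 0)
Sum of the 8 terms: H(X,Y) = 2.0261 bits

Marginal of X (row sums):
  P(X=0) = 10/39 + 17/39 + 1/13 + 7/39 = 37/39
  P(X=1) = 1/39 + 1/39 + 0 + 0 = 2/39
H(X) = -[(37/39)·log₂(37/39) + (2/39)·log₂(2/39)]
  = 0.07205 + 0.21976 = 0.2918 bits

H(Y|X) = H(X,Y) - H(X) = 2.0261 - 0.2918 = 1.7343 bits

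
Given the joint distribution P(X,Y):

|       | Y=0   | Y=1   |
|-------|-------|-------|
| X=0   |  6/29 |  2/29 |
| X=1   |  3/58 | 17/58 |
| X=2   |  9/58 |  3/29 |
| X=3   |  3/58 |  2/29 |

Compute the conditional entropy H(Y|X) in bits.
0.8041 bits

H(Y|X) = H(X,Y) - H(X)

H(X,Y) = -Σ_{x,y} P(x,y) log₂ P(x,y). Per-cell terms -P(x,y)·log₂P(x,y):
  X=0: 0.4703, 0.2661
  X=1: 0.2210, 0.5189
  X=2: 0.4171, 0.3386
  X=3: 0.2210, 0.2661
Sum of the 8 terms: H(X,Y) = 2.7191 bits

Marginal of X (row sums):
  P(X=0) = 6/29 + 2/29 = 8/29
  P(X=1) = 3/58 + 17/58 = 10/29
  P(X=2) = 9/58 + 3/29 = 15/58
  P(X=3) = 3/58 + 2/29 = 7/58
H(X) = -[(8/29)·log₂(8/29) + (10/29)·log₂(10/29) + (15/58)·log₂(15/58) + (7/58)·log₂(7/58)]
  = 0.5125 + 0.5297 + 0.5046 + 0.3682 = 1.9150 bits

H(Y|X) = H(X,Y) - H(X) = 2.7191 - 1.9150 = 0.8041 bits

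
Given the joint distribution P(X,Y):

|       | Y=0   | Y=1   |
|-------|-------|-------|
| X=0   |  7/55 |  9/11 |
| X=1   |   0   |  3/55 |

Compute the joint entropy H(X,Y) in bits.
0.8443 bits

H(X,Y) = -Σ_{x,y} P(x,y) log₂ P(x,y). Per-cell terms -P(x,y)·log₂P(x,y):
  X=0: 0.3785, 0.2369
  X=1: 0.0000, 0.2289
  (cells with P = 0 contribute 0)
Sum of the 4 terms: H(X,Y) = 0.8443 bits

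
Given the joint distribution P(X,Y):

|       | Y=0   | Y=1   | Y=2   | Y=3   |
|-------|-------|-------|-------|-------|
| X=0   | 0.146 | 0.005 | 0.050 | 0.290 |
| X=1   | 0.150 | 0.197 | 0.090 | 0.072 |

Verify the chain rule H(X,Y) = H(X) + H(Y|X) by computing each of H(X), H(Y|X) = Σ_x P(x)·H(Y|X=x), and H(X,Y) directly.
H(X) = 0.9998 bits, H(Y|X) = 1.6360 bits, H(X,Y) = 2.6357 bits

Marginal of X (row sums):
  P(X=0) = 0.146 + 0.005 + 0.050 + 0.290 = 0.491
  P(X=1) = 0.150 + 0.197 + 0.090 + 0.072 = 0.509
H(X) = -[0.491·log₂(0.491) + 0.509·log₂(0.509)]
  = 0.5039 + 0.4959 = 0.9998 bits

H(Y|X) = Σ_x P(x)·H(Y|X=x):
  X=0: P(X=0) = 0.491, P(Y|X=0) = (146/491, 5/491, 50/491, 290/491) → H(Y|X=0) = 1.3720
  X=1: P(X=1) = 0.509, P(Y|X=1) = (150/509, 197/509, 90/509, 72/509) → H(Y|X=1) = 1.8906
H(Y|X) = 0.491·1.3720 + 0.509·1.8906 = 1.6360 bits

H(X,Y) = -Σ_{x,y} P(x,y) log₂ P(x,y). Per-cell terms -P(x,y)·log₂P(x,y):
  X=0: 0.4053, 0.0382, 0.2161, 0.5179
  X=1: 0.4105, 0.4617, 0.3127, 0.2733
Sum of the 8 terms: H(X,Y) = 2.6357 bits

Chain rule check:
  H(X) + H(Y|X) = 0.9998 + 1.6360 = 2.6358 bits
  H(X,Y) = 2.6357 bits
✓ Chain rule verified (Δ = 0.0001 is 4-dp rounding noise: each of the three values was rounded independently).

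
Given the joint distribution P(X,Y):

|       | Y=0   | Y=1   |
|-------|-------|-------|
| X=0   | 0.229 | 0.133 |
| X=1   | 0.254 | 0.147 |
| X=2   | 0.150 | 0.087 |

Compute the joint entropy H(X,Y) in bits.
2.4999 bits

H(X,Y) = -Σ_{x,y} P(x,y) log₂ P(x,y). Per-cell terms -P(x,y)·log₂P(x,y):
  X=0: 0.4870, 0.3871
  X=1: 0.5022, 0.4066
  X=2: 0.4105, 0.3065
Sum of the 6 terms: H(X,Y) = 2.4999 bits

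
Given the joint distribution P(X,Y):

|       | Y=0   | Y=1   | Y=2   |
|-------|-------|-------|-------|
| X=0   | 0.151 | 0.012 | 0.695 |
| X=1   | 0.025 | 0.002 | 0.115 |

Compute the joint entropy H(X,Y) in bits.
1.3630 bits

H(X,Y) = -Σ_{x,y} P(x,y) log₂ P(x,y). Per-cell terms -P(x,y)·log₂P(x,y):
  X=0: 0.41183, 0.07657, 0.36482
  X=1: 0.13305, 0.01793, 0.35883
Sum of the 6 terms: H(X,Y) = 1.3630 bits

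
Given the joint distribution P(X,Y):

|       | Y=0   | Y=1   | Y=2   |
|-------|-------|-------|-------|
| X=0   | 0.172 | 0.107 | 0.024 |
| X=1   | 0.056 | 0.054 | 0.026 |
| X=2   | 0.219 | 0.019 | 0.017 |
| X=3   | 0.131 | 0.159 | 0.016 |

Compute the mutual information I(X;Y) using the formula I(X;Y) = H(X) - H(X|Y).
0.1252 bits

I(X;Y) = H(X) - H(X|Y)

Marginal of X (row sums):
  P(X=0) = 0.172 + 0.107 + 0.024 = 0.303
  P(X=1) = 0.056 + 0.054 + 0.026 = 0.136
  P(X=2) = 0.219 + 0.019 + 0.017 = 0.255
  P(X=3) = 0.131 + 0.159 + 0.016 = 0.306
H(X) = -[0.303·log₂(0.303) + 0.136·log₂(0.136) + 0.255·log₂(0.255) + 0.306·log₂(0.306)]
  = 0.52195 + 0.39145 + 0.50271 + 0.52277 = 1.9389 bits

Marginal of Y (column sums):
  P(Y=0) = 0.172 + 0.056 + 0.219 + 0.131 = 0.578
  P(Y=1) = 0.107 + 0.054 + 0.019 + 0.159 = 0.339
  P(Y=2) = 0.024 + 0.026 + 0.017 + 0.016 = 0.083
H(X|Y) = Σ_y P(y)·H(X|Y=y):
  Y=0: P(Y=0) = 0.578, P(X|Y=0) = (86/289, 28/289, 219/578, 131/578) → H(X|Y=0) = 1.86249
  Y=1: P(Y=1) = 0.339, P(X|Y=1) = (107/339, 18/113, 19/339, 53/113) → H(X|Y=1) = 1.69258
  Y=2: P(Y=2) = 0.083, P(X|Y=2) = (24/83, 26/83, 17/83, 16/83) → H(X|Y=2) = 1.96856
H(X|Y) = 0.578·1.86249 + 0.339·1.69258 + 0.083·1.96856 = 1.8137 bits

I(X;Y) = H(X) - H(X|Y) = 1.9389 - 1.8137 = 0.1252 bits

Cross-check via I(X;Y) = H(X) + H(Y) - H(X,Y): computing H(Y) from the column sums and H(X,Y) from the 12 cells in the same way gives H(Y) = 1.2842 bits and H(X,Y) = 3.0979 bits, so
I(X;Y) = 1.9389 + 1.2842 - 3.0979 = 0.1252 bits ✓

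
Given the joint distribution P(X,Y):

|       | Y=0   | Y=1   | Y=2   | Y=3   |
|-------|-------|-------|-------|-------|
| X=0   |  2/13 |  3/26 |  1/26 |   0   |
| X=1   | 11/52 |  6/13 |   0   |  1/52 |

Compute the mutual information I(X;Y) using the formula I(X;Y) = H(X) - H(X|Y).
0.1152 bits

I(X;Y) = H(X) - H(X|Y)

Marginal of X (row sums):
  P(X=0) = 2/13 + 3/26 + 1/26 + 0 = 4/13
  P(X=1) = 11/52 + 6/13 + 0 + 1/52 = 9/13
H(X) = -[(4/13)·log₂(4/13) + (9/13)·log₂(9/13)]
  = 0.52321 + 0.36728 = 0.89049 bits

Marginal of Y (column sums):
  P(Y=0) = 2/13 + 11/52 = 19/52
  P(Y=1) = 3/26 + 6/13 = 15/26
  P(Y=2) = 1/26 + 0 = 1/26
  P(Y=3) = 0 + 1/52 = 1/52
H(X|Y) = Σ_y P(y)·H(X|Y=y):
  Y=0: P(Y=0) = 19/52, P(X|Y=0) = (8/19, 11/19) → H(X|Y=0) = 0.98194
  Y=1: P(Y=1) = 15/26, P(X|Y=1) = (1/5, 4/5) → H(X|Y=1) = 0.72193
  Y=2: P(Y=2) = 1/26, P(X|Y=2) = (1, 0) → H(X|Y=2) = 0.00000
  Y=3: P(Y=3) = 1/52, P(X|Y=3) = (0, 1) → H(X|Y=3) = 0.00000
H(X|Y) = (19/52)·0.98194 + (15/26)·0.72193 + (1/26)·0.00000 + (1/52)·0.00000 = 0.77528 bits

I(X;Y) = H(X) - H(X|Y) = 0.89049 - 0.77528 = 0.1152 bits

Cross-check via I(X;Y) = H(X) + H(Y) - H(X,Y): computing H(Y) from the column sums and H(X,Y) from the 8 cells in the same way gives H(Y) = 1.27895 bits and H(X,Y) = 2.05424 bits, so
I(X;Y) = 0.89049 + 1.27895 - 2.05424 = 0.1152 bits ✓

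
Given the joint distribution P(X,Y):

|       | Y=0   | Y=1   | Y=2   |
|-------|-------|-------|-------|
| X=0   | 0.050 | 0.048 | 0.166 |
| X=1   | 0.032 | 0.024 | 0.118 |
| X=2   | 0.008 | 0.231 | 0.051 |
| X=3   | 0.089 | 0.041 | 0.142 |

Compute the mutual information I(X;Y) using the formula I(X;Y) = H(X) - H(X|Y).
0.2875 bits

I(X;Y) = H(X) - H(X|Y)

Marginal of X (row sums):
  P(X=0) = 0.050 + 0.048 + 0.166 = 0.264
  P(X=1) = 0.032 + 0.024 + 0.118 = 0.174
  P(X=2) = 0.008 + 0.231 + 0.051 = 0.290
  P(X=3) = 0.089 + 0.041 + 0.142 = 0.272
H(X) = -[0.264·log₂(0.264) + 0.174·log₂(0.174) + 0.290·log₂(0.290) + 0.272·log₂(0.272)]
  = 0.5072 + 0.4390 + 0.5179 + 0.5109 = 1.9750 bits

Marginal of Y (column sums):
  P(Y=0) = 0.050 + 0.032 + 0.008 + 0.089 = 0.179
  P(Y=1) = 0.048 + 0.024 + 0.231 + 0.041 = 0.344
  P(Y=2) = 0.166 + 0.118 + 0.051 + 0.142 = 0.477
H(X|Y) = Σ_y P(y)·H(X|Y=y):
  Y=0: P(Y=0) = 0.179, P(X|Y=0) = (50/179, 32/179, 8/179, 89/179) → H(X|Y=0) = 1.6596
  Y=1: P(Y=1) = 0.344, P(X|Y=1) = (6/43, 3/43, 231/344, 41/344) → H(X|Y=1) = 1.4160
  Y=2: P(Y=2) = 0.477, P(X|Y=2) = (166/477, 118/477, 17/159, 142/477) → H(X|Y=2) = 1.8937
H(X|Y) = 0.179·1.6596 + 0.344·1.4160 + 0.477·1.8937 = 1.6875 bits

I(X;Y) = H(X) - H(X|Y) = 1.9750 - 1.6875 = 0.2875 bits

Cross-check via I(X;Y) = H(X) + H(Y) - H(X,Y): computing H(Y) from the column sums and H(X,Y) from the 12 cells in the same way gives H(Y) = 1.4833 bits and H(X,Y) = 3.1708 bits, so
I(X;Y) = 1.9750 + 1.4833 - 3.1708 = 0.2875 bits ✓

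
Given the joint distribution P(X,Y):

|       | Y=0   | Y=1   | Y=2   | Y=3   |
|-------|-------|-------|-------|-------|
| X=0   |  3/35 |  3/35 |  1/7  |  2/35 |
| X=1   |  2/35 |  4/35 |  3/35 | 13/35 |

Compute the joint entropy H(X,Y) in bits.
2.6727 bits

H(X,Y) = -Σ_{x,y} P(x,y) log₂ P(x,y). Per-cell terms -P(x,y)·log₂P(x,y):
  X=0: 0.30380, 0.30380, 0.40105, 0.23596
  X=1: 0.23596, 0.35763, 0.30380, 0.53071
Sum of the 8 terms: H(X,Y) = 2.6727 bits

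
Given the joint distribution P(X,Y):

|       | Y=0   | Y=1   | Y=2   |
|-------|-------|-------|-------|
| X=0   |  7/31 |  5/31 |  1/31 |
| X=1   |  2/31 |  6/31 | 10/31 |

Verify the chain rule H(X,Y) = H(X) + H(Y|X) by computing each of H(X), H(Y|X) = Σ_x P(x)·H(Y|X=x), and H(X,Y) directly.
H(X) = 0.9812 bits, H(Y|X) = 1.3282 bits, H(X,Y) = 2.3094 bits

Marginal of X (row sums):
  P(X=0) = 7/31 + 5/31 + 1/31 = 13/31
  P(X=1) = 2/31 + 6/31 + 10/31 = 18/31
H(X) = -[(13/31)·log₂(13/31) + (18/31)·log₂(18/31)]
  = 0.5258 + 0.4554 = 0.9812 bits

H(Y|X) = Σ_x P(x)·H(Y|X=x):
  X=0: P(X=0) = 13/31, P(Y|X=0) = (7/13, 5/13, 1/13) → H(Y|X=0) = 1.2957
  X=1: P(X=1) = 18/31, P(Y|X=1) = (1/9, 1/3, 5/9) → H(Y|X=1) = 1.3516
H(Y|X) = (13/31)·1.2957 + (18/31)·1.3516 = 1.3282 bits

H(X,Y) = -Σ_{x,y} P(x,y) log₂ P(x,y). Per-cell terms -P(x,y)·log₂P(x,y):
  X=0: 0.4848, 0.4246, 0.1598
  X=1: 0.2551, 0.4586, 0.5265
Sum of the 6 terms: H(X,Y) = 2.3094 bits

Chain rule check:
  H(X) + H(Y|X) = 0.9812 + 1.3282 = 2.3094 bits
  H(X,Y) = 2.3094 bits
✓ Chain rule verified.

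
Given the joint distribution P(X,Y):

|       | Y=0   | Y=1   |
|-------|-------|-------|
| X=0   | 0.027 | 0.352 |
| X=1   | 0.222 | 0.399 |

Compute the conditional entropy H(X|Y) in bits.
0.8722 bits

H(X|Y) = H(X,Y) - H(Y)

H(X,Y) = -Σ_{x,y} P(x,y) log₂ P(x,y). Per-cell terms -P(x,y)·log₂P(x,y):
  X=0: 0.14069, 0.53024
  X=1: 0.48204, 0.52889
Sum of the 4 terms: H(X,Y) = 1.6819 bits

Marginal of Y (column sums):
  P(Y=0) = 0.027 + 0.222 = 0.249
  P(Y=1) = 0.352 + 0.399 = 0.751
H(Y) = -[0.249·log₂(0.249) + 0.751·log₂(0.751)]
  = 0.49944 + 0.31025 = 0.8097 bits

H(X|Y) = H(X,Y) - H(Y) = 1.6819 - 0.8097 = 0.8722 bits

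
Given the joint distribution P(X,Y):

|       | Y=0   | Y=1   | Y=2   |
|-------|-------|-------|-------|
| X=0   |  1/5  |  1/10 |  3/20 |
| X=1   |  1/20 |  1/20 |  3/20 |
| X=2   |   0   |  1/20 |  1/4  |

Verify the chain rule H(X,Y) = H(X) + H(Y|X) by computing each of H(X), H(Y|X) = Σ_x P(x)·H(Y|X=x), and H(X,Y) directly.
H(X) = 1.5395 bits, H(Y|X) = 1.2265 bits, H(X,Y) = 2.7660 bits

Marginal of X (row sums):
  P(X=0) = 1/5 + 1/10 + 3/20 = 9/20
  P(X=1) = 1/20 + 1/20 + 3/20 = 1/4
  P(X=2) = 0 + 1/20 + 1/4 = 3/10
H(X) = -[(9/20)·log₂(9/20) + (1/4)·log₂(1/4) + (3/10)·log₂(3/10)]
  = 0.51840 + 0.50000 + 0.52109 = 1.5395 bits

H(Y|X) = Σ_x P(x)·H(Y|X=x):
  X=0: P(X=0) = 9/20, P(Y|X=0) = (4/9, 2/9, 1/3) → H(Y|X=0) = 1.53049
  X=1: P(X=1) = 1/4, P(Y|X=1) = (1/5, 1/5, 3/5) → H(Y|X=1) = 1.37095
  X=2: P(X=2) = 3/10, P(Y|X=2) = (0, 1/6, 5/6) → H(Y|X=2) = 0.65002
H(Y|X) = (9/20)·1.53049 + (1/4)·1.37095 + (3/10)·0.65002 = 1.2265 bits

H(X,Y) = -Σ_{x,y} P(x,y) log₂ P(x,y). Per-cell terms -P(x,y)·log₂P(x,y):
  X=0: 0.46439, 0.33219, 0.41054
  X=1: 0.21610, 0.21610, 0.41054
  X=2: 0.00000, 0.21610, 0.50000
  (cells with P = 0 contribute 0)
Sum of the 9 terms: H(X,Y) = 2.7660 bits

Chain rule check:
  H(X) + H(Y|X) = 1.5395 + 1.2265 = 2.7660 bits
  H(X,Y) = 2.7660 bits
✓ Chain rule verified.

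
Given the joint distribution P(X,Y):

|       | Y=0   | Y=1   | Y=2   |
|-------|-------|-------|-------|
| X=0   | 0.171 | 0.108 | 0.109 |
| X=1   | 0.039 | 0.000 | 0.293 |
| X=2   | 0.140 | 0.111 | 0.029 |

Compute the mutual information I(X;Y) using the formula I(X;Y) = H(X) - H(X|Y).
0.3759 bits

I(X;Y) = H(X) - H(X|Y)

Marginal of X (row sums):
  P(X=0) = 0.171 + 0.108 + 0.109 = 0.388
  P(X=1) = 0.039 + 0.000 + 0.293 = 0.332
  P(X=2) = 0.140 + 0.111 + 0.029 = 0.280
H(X) = -[0.388·log₂(0.388) + 0.332·log₂(0.332) + 0.280·log₂(0.280)]
  = 0.52996 + 0.52813 + 0.51422 = 1.5723 bits

Marginal of Y (column sums):
  P(Y=0) = 0.171 + 0.039 + 0.140 = 0.350
  P(Y=1) = 0.108 + 0.000 + 0.111 = 0.219
  P(Y=2) = 0.109 + 0.293 + 0.029 = 0.431
H(X|Y) = Σ_y P(y)·H(X|Y=y):
  Y=0: P(Y=0) = 0.350, P(X|Y=0) = (171/350, 39/350, 2/5) → H(X|Y=0) = 1.38640
  Y=1: P(Y=1) = 0.219, P(X|Y=1) = (36/73, 0, 37/73) → H(X|Y=1) = 0.99986
  Y=2: P(Y=2) = 0.431, P(X|Y=2) = (109/431, 293/431, 29/431) → H(X|Y=2) = 1.14208
H(X|Y) = 0.350·1.38640 + 0.219·0.99986 + 0.431·1.14208 = 1.1964 bits

I(X;Y) = H(X) - H(X|Y) = 1.5723 - 1.1964 = 0.3759 bits

Cross-check via I(X;Y) = H(X) + H(Y) - H(X,Y): computing H(Y) from the column sums and H(X,Y) from the 9 cells in the same way gives H(Y) = 1.5333 bits and H(X,Y) = 2.7297 bits, so
I(X;Y) = 1.5723 + 1.5333 - 2.7297 = 0.3759 bits ✓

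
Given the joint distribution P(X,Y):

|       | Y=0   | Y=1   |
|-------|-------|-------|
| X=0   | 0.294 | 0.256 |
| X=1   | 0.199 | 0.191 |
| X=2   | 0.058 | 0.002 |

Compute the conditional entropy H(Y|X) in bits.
0.9506 bits

H(Y|X) = H(X,Y) - H(X)

H(X,Y) = -Σ_{x,y} P(x,y) log₂ P(x,y). Per-cell terms -P(x,y)·log₂P(x,y):
  X=0: 0.5192, 0.5032
  X=1: 0.4635, 0.4562
  X=2: 0.2383, 0.0179
Sum of the 6 terms: H(X,Y) = 2.1983 bits

Marginal of X (row sums):
  P(X=0) = 0.294 + 0.256 = 0.550
  P(X=1) = 0.199 + 0.191 = 0.390
  P(X=2) = 0.058 + 0.002 = 0.060
H(X) = -[0.550·log₂(0.550) + 0.390·log₂(0.390) + 0.060·log₂(0.060)]
  = 0.4744 + 0.5298 + 0.2435 = 1.2477 bits

H(Y|X) = H(X,Y) - H(X) = 2.1983 - 1.2477 = 0.9506 bits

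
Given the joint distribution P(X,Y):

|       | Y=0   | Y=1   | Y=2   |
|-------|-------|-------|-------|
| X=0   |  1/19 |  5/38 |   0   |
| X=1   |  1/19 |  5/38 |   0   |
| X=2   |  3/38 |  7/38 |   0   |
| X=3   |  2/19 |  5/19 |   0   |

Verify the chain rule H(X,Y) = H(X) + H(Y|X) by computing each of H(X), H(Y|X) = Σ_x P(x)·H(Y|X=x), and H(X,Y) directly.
H(X) = 1.9367 bits, H(Y|X) = 0.8679 bits, H(X,Y) = 2.8046 bits

Marginal of X (row sums):
  P(X=0) = 1/19 + 5/38 + 0 = 7/38
  P(X=1) = 1/19 + 5/38 + 0 = 7/38
  P(X=2) = 3/38 + 7/38 + 0 = 5/19
  P(X=3) = 2/19 + 5/19 + 0 = 7/19
H(X) = -[(7/38)·log₂(7/38) + (7/38)·log₂(7/38) + (5/19)·log₂(5/19) + (7/19)·log₂(7/19)]
  = 0.449579 + 0.449579 + 0.506842 + 0.530737 = 1.9367 bits

H(Y|X) = Σ_x P(x)·H(Y|X=x):
  X=0: P(X=0) = 7/38, P(Y|X=0) = (2/7, 5/7, 0) → H(Y|X=0) = 0.863121
  X=1: P(X=1) = 7/38, P(Y|X=1) = (2/7, 5/7, 0) → H(Y|X=1) = 0.863121
  X=2: P(X=2) = 5/19, P(Y|X=2) = (3/10, 7/10, 0) → H(Y|X=2) = 0.881291
  X=3: P(X=3) = 7/19, P(Y|X=3) = (2/7, 5/7, 0) → H(Y|X=3) = 0.863121
H(Y|X) = (7/38)·0.863121 + (7/38)·0.863121 + (5/19)·0.881291 + (7/19)·0.863121 = 0.8679 bits

H(X,Y) = -Σ_{x,y} P(x,y) log₂ P(x,y). Per-cell terms -P(x,y)·log₂P(x,y):
  X=0: 0.223575, 0.385000, 0.000000
  X=1: 0.223575, 0.385000, 0.000000
  X=2: 0.289181, 0.449579, 0.000000
  X=3: 0.341887, 0.506842, 0.000000
  (cells with P = 0 contribute 0)
Sum of the 12 terms: H(X,Y) = 2.8046 bits

Chain rule check:
  H(X) + H(Y|X) = 1.9367 + 0.8679 = 2.8046 bits
  H(X,Y) = 2.8046 bits
✓ Chain rule verified.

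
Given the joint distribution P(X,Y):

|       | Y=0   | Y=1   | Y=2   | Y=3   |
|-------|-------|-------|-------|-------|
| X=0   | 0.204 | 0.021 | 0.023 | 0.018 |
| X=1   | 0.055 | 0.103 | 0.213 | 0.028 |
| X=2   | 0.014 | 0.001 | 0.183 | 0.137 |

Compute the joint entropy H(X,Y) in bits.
2.9394 bits

H(X,Y) = -Σ_{x,y} P(x,y) log₂ P(x,y). Per-cell terms -P(x,y)·log₂P(x,y):
  X=0: 0.46785, 0.11704, 0.12517, 0.10433
  X=1: 0.23014, 0.33777, 0.47522, 0.14444
  X=2: 0.08622, 0.00997, 0.44837, 0.39288
Sum of the 12 terms: H(X,Y) = 2.9394 bits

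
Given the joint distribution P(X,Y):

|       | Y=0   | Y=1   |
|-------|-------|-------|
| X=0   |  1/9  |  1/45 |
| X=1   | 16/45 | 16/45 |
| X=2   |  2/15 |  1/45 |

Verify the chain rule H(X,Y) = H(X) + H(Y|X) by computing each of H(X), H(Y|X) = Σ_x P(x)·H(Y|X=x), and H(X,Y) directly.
H(X) = 1.1549 bits, H(Y|X) = 0.8898 bits, H(X,Y) = 2.0448 bits

Marginal of X (row sums):
  P(X=0) = 1/9 + 1/45 = 2/15
  P(X=1) = 16/45 + 16/45 = 32/45
  P(X=2) = 2/15 + 1/45 = 7/45
H(X) = -[(2/15)·log₂(2/15) + (32/45)·log₂(32/45) + (7/45)·log₂(7/45)]
  = 0.38759 + 0.34976 + 0.41759 = 1.1549 bits

H(Y|X) = Σ_x P(x)·H(Y|X=x):
  X=0: P(X=0) = 2/15, P(Y|X=0) = (5/6, 1/6) → H(Y|X=0) = 0.65002
  X=1: P(X=1) = 32/45, P(Y|X=1) = (1/2, 1/2) → H(Y|X=1) = 1.00000
  X=2: P(X=2) = 7/45, P(Y|X=2) = (6/7, 1/7) → H(Y|X=2) = 0.59167
H(Y|X) = (2/15)·0.65002 + (32/45)·1.00000 + (7/45)·0.59167 = 0.8898 bits

H(X,Y) = -Σ_{x,y} P(x,y) log₂ P(x,y). Per-cell terms -P(x,y)·log₂P(x,y):
  X=0: 0.35221, 0.12204
  X=1: 0.53044, 0.53044
  X=2: 0.38759, 0.12204
Sum of the 6 terms: H(X,Y) = 2.0448 bits

Chain rule check:
  H(X) + H(Y|X) = 1.1549 + 0.8898 = 2.0447 bits
  H(X,Y) = 2.0448 bits
✓ Chain rule verified (Δ = 0.0001 is 4-dp rounding noise: each of the three values was rounded independently).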